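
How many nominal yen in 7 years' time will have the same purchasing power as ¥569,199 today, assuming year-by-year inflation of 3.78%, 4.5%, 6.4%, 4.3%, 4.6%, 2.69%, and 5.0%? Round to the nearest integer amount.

¥772,626

Cumulative price-level factor: 1.0378 × 1.045 × 1.064 × 1.043 × 1.046 × 1.0269 × 1.050 ≈ 1.3573912041.
The nominal amount required is ¥569,199 scaled up by that factor.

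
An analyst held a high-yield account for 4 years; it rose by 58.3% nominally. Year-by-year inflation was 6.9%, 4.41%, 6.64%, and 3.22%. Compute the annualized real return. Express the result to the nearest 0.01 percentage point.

Cumulative inflation factor: 1.069 × 1.0441 × 1.0664 × 1.0322 ≈ 1.22858.
Nominal growth factor: 1.58300. Real growth factor = 1.58300 / 1.22858 ≈ 1.28848.
Annualized: 1.28848^(1/4) − 1 ≈ 0.06542.

6.54%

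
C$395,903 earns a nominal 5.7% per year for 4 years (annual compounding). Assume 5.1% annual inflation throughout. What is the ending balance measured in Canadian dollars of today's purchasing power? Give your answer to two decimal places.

Nominal value at maturity: C$395,903 × (1 + 5.7%)^4 ≈ C$494,184.07.
Price-level factor over 4 years: (1 + 5.1%)^4 ≈ 1.2201433692.
The maturity value deflated by that factor is the answer in today's purchasing power.

C$405,021.31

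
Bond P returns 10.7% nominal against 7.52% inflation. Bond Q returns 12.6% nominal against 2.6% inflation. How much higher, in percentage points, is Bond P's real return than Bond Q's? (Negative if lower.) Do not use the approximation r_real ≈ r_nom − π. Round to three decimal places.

Bond P real return: 1.107/1.0752 − 1 = 2.9576%.
Bond Q real return: 1.126/1.026 − 1 = 9.7466%.
Difference: 2.9576 − 9.7466 = -6.7890 pp.

-6.789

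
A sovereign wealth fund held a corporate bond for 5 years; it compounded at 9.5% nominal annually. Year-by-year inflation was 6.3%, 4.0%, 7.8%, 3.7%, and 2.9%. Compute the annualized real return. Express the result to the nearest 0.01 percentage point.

4.36%

Cumulative inflation factor: 1.063 × 1.040 × 1.078 × 1.037 × 1.029 ≈ 1.27168.
Nominal growth factor: 1.57424. Real growth factor = 1.57424 / 1.27168 ≈ 1.23792.
Annualized: 1.23792^(1/5) − 1 ≈ 0.04361.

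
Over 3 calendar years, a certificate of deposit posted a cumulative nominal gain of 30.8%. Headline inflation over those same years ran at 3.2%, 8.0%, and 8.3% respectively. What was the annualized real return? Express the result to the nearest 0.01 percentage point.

Cumulative inflation factor: 1.032 × 1.080 × 1.083 ≈ 1.20707.
Nominal growth factor: 1.30800. Real growth factor = 1.30800 / 1.20707 ≈ 1.08362.
Annualized: 1.08362^(1/3) − 1 ≈ 0.02713.

2.71%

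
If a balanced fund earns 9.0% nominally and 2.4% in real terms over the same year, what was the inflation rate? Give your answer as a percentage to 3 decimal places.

6.445%

From (1+r_nom) = (1+r_real)(1+π), we get 1+π = (1 + 9.0%)/(1 + 2.4%) = 1.090/1.024 ≈ 1.06445.
So π ≈ 6.4453%.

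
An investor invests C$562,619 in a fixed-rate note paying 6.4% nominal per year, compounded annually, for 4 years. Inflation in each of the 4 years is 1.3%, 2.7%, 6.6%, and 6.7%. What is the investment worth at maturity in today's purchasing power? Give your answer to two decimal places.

C$609,367.65

Nominal value at maturity: C$562,619 × (1 + 6.4%)^4 ≈ C$721,075.78.
Price-level factor over 4 years: 1.013 × 1.027 × 1.066 × 1.067 ≈ 1.1833181151.
The maturity value deflated by that factor is the answer in today's purchasing power.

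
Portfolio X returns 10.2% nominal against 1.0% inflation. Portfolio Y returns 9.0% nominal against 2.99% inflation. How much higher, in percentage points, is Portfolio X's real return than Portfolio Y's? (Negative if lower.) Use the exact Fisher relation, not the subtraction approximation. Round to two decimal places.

3.27

Portfolio X real return: 1.102/1.010 − 1 = 9.109%.
Portfolio Y real return: 1.090/1.0299 − 1 = 5.836%.
Difference: 9.109 − 5.836 = 3.273 pp.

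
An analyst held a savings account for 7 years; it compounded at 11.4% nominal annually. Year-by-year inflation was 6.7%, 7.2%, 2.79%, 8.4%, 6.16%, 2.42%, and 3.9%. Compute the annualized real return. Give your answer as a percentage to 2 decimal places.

5.75%

Cumulative inflation factor: 1.067 × 1.072 × 1.0279 × 1.084 × 1.0616 × 1.0242 × 1.039 ≈ 1.43979.
Nominal growth factor: 2.12910. Real growth factor = 2.12910 / 1.43979 ≈ 1.47875.
Annualized: 1.47875^(1/7) − 1 ≈ 0.05748.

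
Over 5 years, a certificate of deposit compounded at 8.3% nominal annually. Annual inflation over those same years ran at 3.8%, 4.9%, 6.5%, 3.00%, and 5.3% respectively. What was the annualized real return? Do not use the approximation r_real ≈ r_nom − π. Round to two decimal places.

3.45%

Cumulative inflation factor: 1.038 × 1.049 × 1.065 × 1.0300 × 1.053 ≈ 1.25773.
Nominal growth factor: 1.48985. Real growth factor = 1.48985 / 1.25773 ≈ 1.18455.
Annualized: 1.18455^(1/5) − 1 ≈ 0.03445.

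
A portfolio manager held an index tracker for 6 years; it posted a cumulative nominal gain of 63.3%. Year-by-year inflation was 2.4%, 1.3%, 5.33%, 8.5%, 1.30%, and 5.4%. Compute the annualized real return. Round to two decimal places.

4.34%

Cumulative inflation factor: 1.024 × 1.013 × 1.0533 × 1.085 × 1.0130 × 1.054 ≈ 1.26573.
Nominal growth factor: 1.63300. Real growth factor = 1.63300 / 1.26573 ≈ 1.29016.
Annualized: 1.29016^(1/6) − 1 ≈ 0.04338.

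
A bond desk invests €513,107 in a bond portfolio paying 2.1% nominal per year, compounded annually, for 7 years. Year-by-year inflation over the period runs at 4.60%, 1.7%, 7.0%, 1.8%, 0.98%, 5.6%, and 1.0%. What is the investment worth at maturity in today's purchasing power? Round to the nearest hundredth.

€475,535.87

Nominal value at maturity: €513,107 × (1 + 2.1%)^7 ≈ €593,455.47.
Price-level factor over 7 years: 1.0460 × 1.017 × 1.070 × 1.018 × 1.0098 × 1.056 × 1.010 ≈ 1.2479720288.
Dividing the nominal maturity value by the price-level factor gives the value in today's money.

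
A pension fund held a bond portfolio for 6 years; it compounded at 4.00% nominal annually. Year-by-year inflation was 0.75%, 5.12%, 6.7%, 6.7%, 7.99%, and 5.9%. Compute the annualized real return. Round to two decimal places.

-1.42%

Cumulative inflation factor: 1.0075 × 1.0512 × 1.067 × 1.067 × 1.0799 × 1.059 ≈ 1.37892.
Nominal growth factor: 1.26532. Real growth factor = 1.26532 / 1.37892 ≈ 0.91762.
Annualized: 0.91762^(1/6) − 1 ≈ -0.01423.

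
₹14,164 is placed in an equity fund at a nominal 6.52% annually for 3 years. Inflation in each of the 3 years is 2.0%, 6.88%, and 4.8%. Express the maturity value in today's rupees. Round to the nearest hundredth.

₹14,983.78

Nominal value at maturity: ₹14,164 × (1 + 6.52%)^3 ≈ ₹17,119.04.
Price-level factor over 3 years: 1.020 × 1.0688 × 1.048 = 1.142504448.
Dividing the nominal maturity value by the price-level factor gives the value in today's money.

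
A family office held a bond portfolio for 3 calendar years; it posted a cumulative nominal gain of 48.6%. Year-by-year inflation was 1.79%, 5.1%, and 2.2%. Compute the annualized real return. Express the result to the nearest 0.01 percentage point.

Cumulative inflation factor: 1.0179 × 1.051 × 1.022 ≈ 1.09335.
Nominal growth factor: 1.48600. Real growth factor = 1.48600 / 1.09335 ≈ 1.35913.
Annualized: 1.35913^(1/3) − 1 ≈ 0.10769.

10.77%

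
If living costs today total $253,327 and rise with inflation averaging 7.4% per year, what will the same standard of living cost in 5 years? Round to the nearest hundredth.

$361,995.26

Cumulative price-level factor: (1+7.4%)^5 ≈ 1.4289643919.
Multiplying $253,327 by the price-level factor gives the future nominal sum.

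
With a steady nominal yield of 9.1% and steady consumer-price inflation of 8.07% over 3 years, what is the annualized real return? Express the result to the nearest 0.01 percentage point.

0.95%

With constant rates the annual real return is the same each year: (1+9.1%)/(1+8.07%) − 1 = 0.00953.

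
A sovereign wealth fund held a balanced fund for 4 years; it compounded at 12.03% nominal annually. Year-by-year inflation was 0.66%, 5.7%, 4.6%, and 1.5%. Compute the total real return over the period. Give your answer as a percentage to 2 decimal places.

Cumulative inflation factor: 1.0066 × 1.057 × 1.046 × 1.015 ≈ 1.12961.
Nominal growth factor: 1.57521. Real growth factor = 1.57521 / 1.12961 ≈ 1.39447.
Total real return ≈ 39.4465%.

39.45%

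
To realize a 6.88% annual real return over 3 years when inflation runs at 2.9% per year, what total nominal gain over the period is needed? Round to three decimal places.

Required annual nominal rate: (1+6.88%)(1+2.9%) − 1 = 9.97952%.
Cumulative over 3 years: (1 + 0.0997952)^3 − 1 ≈ 0.33026.

33.026%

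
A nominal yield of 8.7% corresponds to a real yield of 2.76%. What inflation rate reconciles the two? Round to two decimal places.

5.78%

From (1+r_nom) = (1+r_real)(1+π), we get 1+π = (1 + 8.7%)/(1 + 2.76%) = 1.087/1.0276 ≈ 1.05780.
So π ≈ 5.7805%.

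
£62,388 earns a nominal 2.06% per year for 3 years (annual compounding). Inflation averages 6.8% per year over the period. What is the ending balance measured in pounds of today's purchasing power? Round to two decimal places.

£54,444.50

Nominal value at maturity: £62,388 × (1 + 2.06%)^3 ≈ £66,323.55.
Price-level factor over 3 years: (1 + 6.8%)^3 = 1.218186432.
Dividing the nominal maturity value by the price-level factor gives the value in today's money.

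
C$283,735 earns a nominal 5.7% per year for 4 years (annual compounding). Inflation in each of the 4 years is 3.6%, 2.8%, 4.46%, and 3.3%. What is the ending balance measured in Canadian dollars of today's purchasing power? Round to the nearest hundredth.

C$308,183.69

Nominal value at maturity: C$283,735 × (1 + 5.7%)^4 ≈ C$354,170.89.
Price-level factor over 4 years: 1.036 × 1.028 × 1.0446 × 1.033 ≈ 1.1492200996.
The maturity value deflated by that factor is the answer in today's purchasing power.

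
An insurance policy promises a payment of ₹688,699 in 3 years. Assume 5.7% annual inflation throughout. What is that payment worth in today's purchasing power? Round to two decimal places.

Price-level factor over 3 years: (1 + 5.7%)^3 = 1.180932193.
Purchasing power today: ₹688,699 divided by that factor.

₹583,182.51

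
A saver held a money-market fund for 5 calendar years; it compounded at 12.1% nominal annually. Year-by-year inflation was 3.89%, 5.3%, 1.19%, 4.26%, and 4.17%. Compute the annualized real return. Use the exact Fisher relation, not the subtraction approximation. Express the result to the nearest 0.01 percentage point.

8.05%

Cumulative inflation factor: 1.0389 × 1.053 × 1.0119 × 1.0426 × 1.0417 ≈ 1.20226.
Nominal growth factor: 1.77022. Real growth factor = 1.77022 / 1.20226 ≈ 1.47241.
Annualized: 1.47241^(1/5) − 1 ≈ 0.08045.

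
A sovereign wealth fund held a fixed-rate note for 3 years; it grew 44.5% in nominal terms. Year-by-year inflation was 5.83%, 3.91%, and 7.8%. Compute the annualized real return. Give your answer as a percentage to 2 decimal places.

6.82%

Cumulative inflation factor: 1.0583 × 1.0391 × 1.078 ≈ 1.18545.
Nominal growth factor: 1.44500. Real growth factor = 1.44500 / 1.18545 ≈ 1.21894.
Annualized: 1.21894^(1/3) − 1 ≈ 0.06822.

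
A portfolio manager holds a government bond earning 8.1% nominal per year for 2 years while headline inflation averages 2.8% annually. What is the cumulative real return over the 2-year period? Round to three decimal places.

10.577%

The annual real rate is (1+8.1%)/(1+2.8%) − 1 = 5.1556%.
Compounded over 2 years: (1 + 0.051556)^2 − 1 ≈ 0.10577.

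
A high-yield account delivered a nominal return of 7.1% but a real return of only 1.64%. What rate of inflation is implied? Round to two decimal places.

From (1+r_nom) = (1+r_real)(1+π), we get 1+π = (1 + 7.1%)/(1 + 1.64%) = 1.071/1.0164 ≈ 1.05372.
So π ≈ 5.3719%.

5.37%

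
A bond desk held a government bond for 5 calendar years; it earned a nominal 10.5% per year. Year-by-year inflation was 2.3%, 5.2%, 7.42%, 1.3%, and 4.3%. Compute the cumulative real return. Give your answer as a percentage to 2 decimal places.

34.88%

Cumulative inflation factor: 1.023 × 1.052 × 1.0742 × 1.013 × 1.043 ≈ 1.22143.
Nominal growth factor: 1.64745. Real growth factor = 1.64745 / 1.22143 ≈ 1.34878.
Total real return ≈ 34.8780%.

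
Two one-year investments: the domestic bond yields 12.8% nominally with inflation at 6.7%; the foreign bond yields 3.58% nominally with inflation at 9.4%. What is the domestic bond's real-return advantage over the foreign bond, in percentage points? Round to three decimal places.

The domestic bond real return: 1.128/1.067 − 1 = 5.7170%.
The foreign bond real return: 1.0358/1.094 − 1 = -5.3199%.
Difference: 5.7170 − (-5.3199) = 11.0369 pp.

11.037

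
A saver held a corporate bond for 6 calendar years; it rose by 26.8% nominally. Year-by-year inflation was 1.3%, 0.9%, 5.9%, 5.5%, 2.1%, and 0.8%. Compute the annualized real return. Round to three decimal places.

Cumulative inflation factor: 1.013 × 1.009 × 1.059 × 1.055 × 1.021 × 1.008 ≈ 1.17526.
Nominal growth factor: 1.26800. Real growth factor = 1.26800 / 1.17526 ≈ 1.07891.
Annualized: 1.07891^(1/6) − 1 ≈ 0.01274.

1.274%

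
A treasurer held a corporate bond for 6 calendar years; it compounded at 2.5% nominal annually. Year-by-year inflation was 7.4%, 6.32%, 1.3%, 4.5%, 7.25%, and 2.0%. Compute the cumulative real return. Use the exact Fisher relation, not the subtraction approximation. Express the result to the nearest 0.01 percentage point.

-12.30%

Cumulative inflation factor: 1.074 × 1.0632 × 1.013 × 1.045 × 1.0725 × 1.020 ≈ 1.32234.
Nominal growth factor: 1.15969. Real growth factor = 1.15969 / 1.32234 ≈ 0.87700.
Total real return ≈ -12.2998%.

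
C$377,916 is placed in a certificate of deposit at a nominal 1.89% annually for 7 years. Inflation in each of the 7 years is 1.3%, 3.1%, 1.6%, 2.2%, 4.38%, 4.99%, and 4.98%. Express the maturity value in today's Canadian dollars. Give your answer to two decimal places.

C$345,327.93

Nominal value at maturity: C$377,916 × (1 + 1.89%)^7 ≈ C$430,840.20.
Price-level factor over 7 years: 1.013 × 1.031 × 1.016 × 1.022 × 1.0438 × 1.0499 × 1.0498 ≈ 1.2476262711.
Dividing the nominal maturity value by the price-level factor gives the value in today's money.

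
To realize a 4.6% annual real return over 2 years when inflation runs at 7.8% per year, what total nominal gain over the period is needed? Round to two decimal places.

Required annual nominal rate: (1+4.6%)(1+7.8%) − 1 = 12.7588%.
Cumulative over 2 years: (1 + 0.127588)^2 − 1 ≈ 0.27145.

27.15%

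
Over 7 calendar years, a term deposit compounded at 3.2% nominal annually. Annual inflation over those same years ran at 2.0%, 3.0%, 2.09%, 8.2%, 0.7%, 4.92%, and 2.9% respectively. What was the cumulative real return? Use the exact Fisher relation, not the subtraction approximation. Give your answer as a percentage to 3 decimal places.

-1.189%

Cumulative inflation factor: 1.020 × 1.030 × 1.0209 × 1.082 × 1.007 × 1.0492 × 1.029 ≈ 1.26169.
Nominal growth factor: 1.24669. Real growth factor = 1.24669 / 1.26169 ≈ 0.98811.
Total real return ≈ -1.1886%.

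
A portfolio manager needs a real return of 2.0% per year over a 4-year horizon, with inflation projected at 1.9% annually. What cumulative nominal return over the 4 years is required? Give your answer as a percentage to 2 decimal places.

Required annual nominal rate: (1+2.0%)(1+1.9%) − 1 = 3.938%.
Cumulative over 4 years: (1 + 0.03938)^4 − 1 ≈ 0.16707.

16.71%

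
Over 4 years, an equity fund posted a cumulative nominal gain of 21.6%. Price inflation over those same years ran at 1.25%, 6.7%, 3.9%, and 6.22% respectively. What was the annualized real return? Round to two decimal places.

0.49%

Cumulative inflation factor: 1.0125 × 1.067 × 1.039 × 1.0622 ≈ 1.19229.
Nominal growth factor: 1.21600. Real growth factor = 1.21600 / 1.19229 ≈ 1.01989.
Annualized: 1.01989^(1/4) − 1 ≈ 0.00494.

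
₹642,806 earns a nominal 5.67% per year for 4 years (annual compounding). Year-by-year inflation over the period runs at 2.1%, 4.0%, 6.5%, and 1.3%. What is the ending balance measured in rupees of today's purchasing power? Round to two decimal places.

Nominal value at maturity: ₹642,806 × (1 + 5.67%)^4 ≈ ₹801,469.04.
Price-level factor over 4 years: 1.021 × 1.040 × 1.065 × 1.013 = 1.1455607748.
Dividing the nominal maturity value by the price-level factor gives the value in today's money.

₹699,630.31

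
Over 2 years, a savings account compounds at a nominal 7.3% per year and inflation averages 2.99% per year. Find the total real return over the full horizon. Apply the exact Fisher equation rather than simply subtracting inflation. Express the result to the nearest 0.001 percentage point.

The annual real rate is (1+7.3%)/(1+2.99%) − 1 = 4.1849%.
Compounded over 2 years: (1 + 0.041849)^2 − 1 ≈ 0.08545.

8.545%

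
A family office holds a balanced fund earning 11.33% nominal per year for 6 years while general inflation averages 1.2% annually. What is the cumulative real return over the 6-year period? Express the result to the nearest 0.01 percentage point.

The annual real rate is (1+11.33%)/(1+1.2%) − 1 = 10.0099%.
Compounded over 6 years: (1 + 0.100099)^6 − 1 ≈ 0.77252.

77.25%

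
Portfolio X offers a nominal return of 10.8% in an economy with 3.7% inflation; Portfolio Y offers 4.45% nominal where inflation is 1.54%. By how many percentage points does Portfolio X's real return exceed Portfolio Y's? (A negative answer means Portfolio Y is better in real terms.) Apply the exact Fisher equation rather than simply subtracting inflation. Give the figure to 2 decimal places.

Portfolio X real return: 1.108/1.037 − 1 = 6.847%.
Portfolio Y real return: 1.0445/1.0154 − 1 = 2.866%.
Difference: 6.847 − 2.866 = 3.981 pp.

3.98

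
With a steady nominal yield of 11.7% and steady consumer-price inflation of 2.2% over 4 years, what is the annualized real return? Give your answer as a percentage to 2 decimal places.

9.30%

With constant rates the annual real return is the same each year: (1+11.7%)/(1+2.2%) − 1 = 0.09295.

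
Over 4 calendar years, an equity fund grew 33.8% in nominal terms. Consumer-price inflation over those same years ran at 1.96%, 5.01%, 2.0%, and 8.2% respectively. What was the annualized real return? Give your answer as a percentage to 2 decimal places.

Cumulative inflation factor: 1.0196 × 1.0501 × 1.020 × 1.082 ≈ 1.18165.
Nominal growth factor: 1.33800. Real growth factor = 1.33800 / 1.18165 ≈ 1.13232.
Annualized: 1.13232^(1/4) − 1 ≈ 0.03155.

3.16%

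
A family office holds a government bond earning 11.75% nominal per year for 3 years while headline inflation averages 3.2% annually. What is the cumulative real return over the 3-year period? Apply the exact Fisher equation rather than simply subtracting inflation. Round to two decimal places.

26.97%

The annual real rate is (1+11.75%)/(1+3.2%) − 1 = 8.2849%.
Compounded over 3 years: (1 + 0.082849)^3 − 1 ≈ 0.26971.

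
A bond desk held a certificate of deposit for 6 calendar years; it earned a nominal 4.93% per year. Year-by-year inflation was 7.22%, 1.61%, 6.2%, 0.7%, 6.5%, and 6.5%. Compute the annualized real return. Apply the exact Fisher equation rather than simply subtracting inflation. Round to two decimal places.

Cumulative inflation factor: 1.0722 × 1.0161 × 1.062 × 1.007 × 1.065 × 1.065 ≈ 1.32149.
Nominal growth factor: 1.33474. Real growth factor = 1.33474 / 1.32149 ≈ 1.01003.
Annualized: 1.01003^(1/6) − 1 ≈ 0.00166.

0.17%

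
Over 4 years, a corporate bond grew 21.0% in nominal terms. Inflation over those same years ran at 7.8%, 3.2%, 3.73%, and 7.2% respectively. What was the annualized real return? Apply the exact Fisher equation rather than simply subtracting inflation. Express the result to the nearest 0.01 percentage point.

-0.55%

Cumulative inflation factor: 1.078 × 1.032 × 1.0373 × 1.072 ≈ 1.23708.
Nominal growth factor: 1.21000. Real growth factor = 1.21000 / 1.23708 ≈ 0.97811.
Annualized: 0.97811^(1/4) − 1 ≈ -0.00552.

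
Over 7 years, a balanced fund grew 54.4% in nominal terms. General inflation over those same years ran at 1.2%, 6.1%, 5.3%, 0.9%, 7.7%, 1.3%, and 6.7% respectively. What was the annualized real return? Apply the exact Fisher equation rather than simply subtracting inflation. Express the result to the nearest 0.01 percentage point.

2.18%

Cumulative inflation factor: 1.012 × 1.061 × 1.053 × 1.009 × 1.077 × 1.013 × 1.067 ≈ 1.32802.
Nominal growth factor: 1.54400. Real growth factor = 1.54400 / 1.32802 ≈ 1.16263.
Annualized: 1.16263^(1/7) − 1 ≈ 0.02176.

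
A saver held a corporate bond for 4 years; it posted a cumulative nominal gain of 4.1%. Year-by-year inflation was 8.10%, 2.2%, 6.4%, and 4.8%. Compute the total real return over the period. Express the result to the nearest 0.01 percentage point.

Cumulative inflation factor: 1.0810 × 1.022 × 1.064 × 1.048 ≈ 1.23191.
Nominal growth factor: 1.04100. Real growth factor = 1.04100 / 1.23191 ≈ 0.84503.
Total real return ≈ -15.4972%.

-15.50%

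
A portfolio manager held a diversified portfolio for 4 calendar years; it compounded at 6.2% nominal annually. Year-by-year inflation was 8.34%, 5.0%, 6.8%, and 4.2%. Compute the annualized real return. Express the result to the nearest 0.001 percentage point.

Cumulative inflation factor: 1.0834 × 1.050 × 1.068 × 1.042 ≈ 1.26595.
Nominal growth factor: 1.27203. Real growth factor = 1.27203 / 1.26595 ≈ 1.00480.
Annualized: 1.00480^(1/4) − 1 ≈ 0.00120.

0.120%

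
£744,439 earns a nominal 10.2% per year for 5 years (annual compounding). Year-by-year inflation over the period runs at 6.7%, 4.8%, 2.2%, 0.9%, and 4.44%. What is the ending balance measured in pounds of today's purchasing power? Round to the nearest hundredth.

£1,004,621.49

Nominal value at maturity: £744,439 × (1 + 10.2%)^5 ≈ £1,209,865.49.
Price-level factor over 5 years: 1.067 × 1.048 × 1.022 × 1.009 × 1.0444 ≈ 1.2042998361.
The maturity value deflated by that factor is the answer in today's purchasing power.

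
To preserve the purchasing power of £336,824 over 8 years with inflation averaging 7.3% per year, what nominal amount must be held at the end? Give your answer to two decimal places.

£591,835.22

Cumulative price-level factor: (1+7.3%)^8 ≈ 1.7571052474.
Multiplying £336,824 by the price-level factor gives the future nominal sum.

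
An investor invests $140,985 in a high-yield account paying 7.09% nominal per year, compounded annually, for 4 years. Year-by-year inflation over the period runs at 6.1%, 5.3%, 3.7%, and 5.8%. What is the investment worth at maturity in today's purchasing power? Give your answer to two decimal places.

Nominal value at maturity: $140,985 × (1 + 7.09%)^4 ≈ $185,425.13.
Price-level factor over 4 years: 1.061 × 1.053 × 1.037 × 1.058 ≈ 1.2257677170.
Dividing the nominal maturity value by the price-level factor gives the value in today's money.

$151,272.65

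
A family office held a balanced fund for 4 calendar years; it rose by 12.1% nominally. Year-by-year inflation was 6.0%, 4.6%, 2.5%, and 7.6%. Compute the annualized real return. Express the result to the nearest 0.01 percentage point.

Cumulative inflation factor: 1.060 × 1.046 × 1.025 × 1.076 ≈ 1.22285.
Nominal growth factor: 1.12100. Real growth factor = 1.12100 / 1.22285 ≈ 0.91671.
Annualized: 0.91671^(1/4) − 1 ≈ -0.02151.

-2.15%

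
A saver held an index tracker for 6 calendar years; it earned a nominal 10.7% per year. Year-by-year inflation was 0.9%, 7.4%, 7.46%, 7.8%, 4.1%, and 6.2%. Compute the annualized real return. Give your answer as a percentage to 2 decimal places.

4.82%

Cumulative inflation factor: 1.009 × 1.074 × 1.0746 × 1.078 × 1.041 × 1.062 ≈ 1.38783.
Nominal growth factor: 1.84029. Real growth factor = 1.84029 / 1.38783 ≈ 1.32602.
Annualized: 1.32602^(1/6) − 1 ≈ 0.04815.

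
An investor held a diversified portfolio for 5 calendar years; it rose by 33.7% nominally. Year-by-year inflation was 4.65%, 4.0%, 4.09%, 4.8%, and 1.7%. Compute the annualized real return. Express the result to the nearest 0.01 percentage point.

2.06%

Cumulative inflation factor: 1.0465 × 1.040 × 1.0409 × 1.048 × 1.017 ≈ 1.20744.
Nominal growth factor: 1.33700. Real growth factor = 1.33700 / 1.20744 ≈ 1.10731.
Annualized: 1.10731^(1/5) − 1 ≈ 0.02060.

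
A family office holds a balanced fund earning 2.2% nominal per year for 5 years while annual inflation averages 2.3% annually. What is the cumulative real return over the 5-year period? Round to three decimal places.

-0.488%

The annual real rate is (1+2.2%)/(1+2.3%) − 1 = -0.0978%.
Compounded over 5 years: (1 + -0.000978)^5 − 1 ≈ -0.00488.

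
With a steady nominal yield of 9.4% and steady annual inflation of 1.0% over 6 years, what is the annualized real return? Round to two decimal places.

8.32%

With constant rates the annual real return is the same each year: (1+9.4%)/(1+1.0%) − 1 = 0.08317.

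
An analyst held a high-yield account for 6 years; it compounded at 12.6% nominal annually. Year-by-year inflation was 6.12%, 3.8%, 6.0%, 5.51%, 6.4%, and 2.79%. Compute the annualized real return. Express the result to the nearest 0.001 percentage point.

7.141%

Cumulative inflation factor: 1.0612 × 1.038 × 1.060 × 1.0551 × 1.064 × 1.0279 ≈ 1.34737.
Nominal growth factor: 2.03812. Real growth factor = 2.03812 / 1.34737 ≈ 1.51267.
Annualized: 1.51267^(1/6) − 1 ≈ 0.07141.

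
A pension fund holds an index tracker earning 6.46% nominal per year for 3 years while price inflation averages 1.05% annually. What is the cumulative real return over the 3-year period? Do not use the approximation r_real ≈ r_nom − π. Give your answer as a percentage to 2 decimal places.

The annual real rate is (1+6.46%)/(1+1.05%) − 1 = 5.3538%.
Compounded over 3 years: (1 + 0.053538)^3 − 1 ≈ 0.16937.

16.94%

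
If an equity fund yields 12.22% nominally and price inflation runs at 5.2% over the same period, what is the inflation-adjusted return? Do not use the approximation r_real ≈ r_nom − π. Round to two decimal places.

6.67%

Real return via the Fisher equation: (1 + 12.22%)/(1 + 5.2%) − 1 = 1.1222/1.052 − 1 ≈ 0.06673.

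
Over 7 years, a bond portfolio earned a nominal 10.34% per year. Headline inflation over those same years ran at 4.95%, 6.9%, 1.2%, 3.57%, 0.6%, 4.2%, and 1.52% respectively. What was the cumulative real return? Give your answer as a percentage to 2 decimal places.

59.13%

Cumulative inflation factor: 1.0495 × 1.069 × 1.012 × 1.0357 × 1.006 × 1.042 × 1.0152 ≈ 1.25139.
Nominal growth factor: 1.99127. Real growth factor = 1.99127 / 1.25139 ≈ 1.59125.
Total real return ≈ 59.1252%.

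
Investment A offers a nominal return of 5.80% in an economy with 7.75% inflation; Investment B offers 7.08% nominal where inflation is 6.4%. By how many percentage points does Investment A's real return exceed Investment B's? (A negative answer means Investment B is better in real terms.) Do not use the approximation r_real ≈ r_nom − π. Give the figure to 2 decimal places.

Investment A real return: 1.0580/1.0775 − 1 = -1.810%.
Investment B real return: 1.0708/1.064 − 1 = 0.639%.
Difference: -1.810 − 0.639 = -2.449 pp.

-2.45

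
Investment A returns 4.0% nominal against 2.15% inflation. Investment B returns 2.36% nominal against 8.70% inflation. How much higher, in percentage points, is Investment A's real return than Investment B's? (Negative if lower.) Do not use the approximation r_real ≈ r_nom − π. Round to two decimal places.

7.64

Investment A real return: 1.040/1.0215 − 1 = 1.811%.
Investment B real return: 1.0236/1.0870 − 1 = -5.833%.
Difference: 1.811 − (-5.833) = 7.644 pp.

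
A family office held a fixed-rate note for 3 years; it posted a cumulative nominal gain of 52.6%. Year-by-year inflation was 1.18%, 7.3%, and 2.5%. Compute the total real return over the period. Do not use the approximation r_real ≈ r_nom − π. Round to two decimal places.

37.13%

Cumulative inflation factor: 1.0118 × 1.073 × 1.025 ≈ 1.11280.
Nominal growth factor: 1.52600. Real growth factor = 1.52600 / 1.11280 ≈ 1.37131.
Total real return ≈ 37.1312%.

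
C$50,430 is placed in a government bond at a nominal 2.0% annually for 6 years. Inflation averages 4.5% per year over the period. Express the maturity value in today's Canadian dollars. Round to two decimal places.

Nominal value at maturity: C$50,430 × (1 + 2.0%)^6 ≈ C$56,792.37.
Price-level factor over 6 years: (1 + 4.5%)^6 ≈ 1.3022601248.
Dividing the nominal maturity value by the price-level factor gives the value in today's money.

C$43,610.62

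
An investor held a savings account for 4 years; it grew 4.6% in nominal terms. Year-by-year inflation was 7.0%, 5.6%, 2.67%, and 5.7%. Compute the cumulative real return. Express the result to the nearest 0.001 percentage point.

Cumulative inflation factor: 1.070 × 1.056 × 1.0267 × 1.057 ≈ 1.22621.
Nominal growth factor: 1.04600. Real growth factor = 1.04600 / 1.22621 ≈ 0.85303.
Total real return ≈ -14.6968%.

-14.697%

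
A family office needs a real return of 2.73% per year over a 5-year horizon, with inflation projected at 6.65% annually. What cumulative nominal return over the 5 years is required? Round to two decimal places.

57.87%

Required annual nominal rate: (1+2.73%)(1+6.65%) − 1 = 9.561545%.
Cumulative over 5 years: (1 + 0.09561545)^5 − 1 ≈ 0.57867.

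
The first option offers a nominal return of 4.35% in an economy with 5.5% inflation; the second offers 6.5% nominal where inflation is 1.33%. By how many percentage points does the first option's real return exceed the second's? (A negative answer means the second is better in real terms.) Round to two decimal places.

The first option real return: 1.0435/1.055 − 1 = -1.090%.
The second real return: 1.065/1.0133 − 1 = 5.102%.
Difference: -1.090 − 5.102 = -6.192 pp.

-6.19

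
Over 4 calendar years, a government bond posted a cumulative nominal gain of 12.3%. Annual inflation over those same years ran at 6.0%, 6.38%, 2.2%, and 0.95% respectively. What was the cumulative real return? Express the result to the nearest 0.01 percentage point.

Cumulative inflation factor: 1.060 × 1.0638 × 1.022 × 1.0095 ≈ 1.16338.
Nominal growth factor: 1.12300. Real growth factor = 1.12300 / 1.16338 ≈ 0.96529.
Total real return ≈ -3.4712%.

-3.47%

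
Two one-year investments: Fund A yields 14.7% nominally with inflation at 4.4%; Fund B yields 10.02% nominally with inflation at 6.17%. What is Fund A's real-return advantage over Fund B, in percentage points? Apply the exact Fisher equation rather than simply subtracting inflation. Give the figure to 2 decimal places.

6.24

Fund A real return: 1.147/1.044 − 1 = 9.866%.
Fund B real return: 1.1002/1.0617 − 1 = 3.626%.
Difference: 9.866 − 3.626 = 6.240 pp.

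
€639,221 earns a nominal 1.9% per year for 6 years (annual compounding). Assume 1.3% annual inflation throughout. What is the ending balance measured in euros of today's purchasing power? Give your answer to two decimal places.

€662,276.68

Nominal value at maturity: €639,221 × (1 + 1.9%)^6 ≈ €715,642.52.
Price-level factor over 6 years: (1 + 1.3%)^6 ≈ 1.0805793706.
Dividing the nominal maturity value by the price-level factor gives the value in today's money.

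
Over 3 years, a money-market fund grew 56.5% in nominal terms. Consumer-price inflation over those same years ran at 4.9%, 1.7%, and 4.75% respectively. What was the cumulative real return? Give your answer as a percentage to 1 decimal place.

40.0%

Cumulative inflation factor: 1.049 × 1.017 × 1.0475 ≈ 1.11751.
Nominal growth factor: 1.56500. Real growth factor = 1.56500 / 1.11751 ≈ 1.40044.
Total real return ≈ 40.0438%.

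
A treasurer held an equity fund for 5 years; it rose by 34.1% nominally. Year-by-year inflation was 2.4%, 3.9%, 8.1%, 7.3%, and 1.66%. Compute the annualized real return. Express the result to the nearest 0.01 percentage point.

1.34%

Cumulative inflation factor: 1.024 × 1.039 × 1.081 × 1.073 × 1.0166 ≈ 1.25456.
Nominal growth factor: 1.34100. Real growth factor = 1.34100 / 1.25456 ≈ 1.06890.
Annualized: 1.06890^(1/5) − 1 ≈ 0.01342.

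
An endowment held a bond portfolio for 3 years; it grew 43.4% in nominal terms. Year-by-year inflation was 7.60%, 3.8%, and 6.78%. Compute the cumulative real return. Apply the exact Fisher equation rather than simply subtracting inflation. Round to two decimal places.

Cumulative inflation factor: 1.0760 × 1.038 × 1.0678 ≈ 1.19261.
Nominal growth factor: 1.43400. Real growth factor = 1.43400 / 1.19261 ≈ 1.20240.
Total real return ≈ 20.2402%.

20.24%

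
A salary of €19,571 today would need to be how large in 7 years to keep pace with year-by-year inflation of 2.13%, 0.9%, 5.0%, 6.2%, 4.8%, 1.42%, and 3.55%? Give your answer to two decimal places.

Cumulative price-level factor: 1.0213 × 1.009 × 1.050 × 1.062 × 1.048 × 1.0142 × 1.0355 ≈ 1.2647168537.
The nominal amount required is €19,571 scaled up by that factor.

€24,751.77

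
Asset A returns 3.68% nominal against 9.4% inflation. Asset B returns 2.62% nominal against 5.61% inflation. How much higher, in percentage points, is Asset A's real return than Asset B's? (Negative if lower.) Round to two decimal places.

-2.40

Asset A real return: 1.0368/1.094 − 1 = -5.229%.
Asset B real return: 1.0262/1.0561 − 1 = -2.831%.
Difference: -5.229 − (-2.831) = -2.398 pp.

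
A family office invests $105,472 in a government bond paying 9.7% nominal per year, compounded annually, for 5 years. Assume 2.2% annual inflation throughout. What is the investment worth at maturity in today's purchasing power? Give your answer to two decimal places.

$150,285.07

Nominal value at maturity: $105,472 × (1 + 9.7%)^5 ≈ $167,559.99.
Price-level factor over 5 years: (1 + 2.2%)^5 ≈ 1.1149476564.
The maturity value deflated by that factor is the answer in today's purchasing power.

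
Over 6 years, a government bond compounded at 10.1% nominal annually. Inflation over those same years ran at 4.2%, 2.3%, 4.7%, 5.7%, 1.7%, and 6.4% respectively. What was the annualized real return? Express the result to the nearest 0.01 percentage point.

5.71%

Cumulative inflation factor: 1.042 × 1.023 × 1.047 × 1.057 × 1.017 × 1.064 ≈ 1.27652.
Nominal growth factor: 1.78125. Real growth factor = 1.78125 / 1.27652 ≈ 1.39539.
Annualized: 1.39539^(1/6) − 1 ≈ 0.05710.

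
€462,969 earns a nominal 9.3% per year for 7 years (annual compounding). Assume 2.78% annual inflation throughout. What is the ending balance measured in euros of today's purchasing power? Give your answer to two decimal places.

Nominal value at maturity: €462,969 × (1 + 9.3%)^7 ≈ €862,766.05.
Price-level factor over 7 years: (1 + 2.78%)^7 ≈ 1.2116028701.
Dividing the nominal maturity value by the price-level factor gives the value in today's money.

€712,086.50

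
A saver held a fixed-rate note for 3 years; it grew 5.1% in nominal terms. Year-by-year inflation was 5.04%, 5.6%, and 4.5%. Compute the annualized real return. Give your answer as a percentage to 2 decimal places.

-3.21%

Cumulative inflation factor: 1.0504 × 1.056 × 1.045 ≈ 1.15914.
Nominal growth factor: 1.05100. Real growth factor = 1.05100 / 1.15914 ≈ 0.90671.
Annualized: 0.90671^(1/3) − 1 ≈ -0.03212.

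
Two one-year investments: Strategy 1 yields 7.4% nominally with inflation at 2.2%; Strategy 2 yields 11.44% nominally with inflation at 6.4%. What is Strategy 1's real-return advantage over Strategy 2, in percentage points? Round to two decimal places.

0.35

Strategy 1 real return: 1.074/1.022 − 1 = 5.088%.
Strategy 2 real return: 1.1144/1.064 − 1 = 4.737%.
Difference: 5.088 − 4.737 = 0.351 pp.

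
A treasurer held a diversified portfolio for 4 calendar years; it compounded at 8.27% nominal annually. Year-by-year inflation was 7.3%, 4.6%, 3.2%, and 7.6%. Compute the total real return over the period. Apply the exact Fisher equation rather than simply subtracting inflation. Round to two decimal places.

10.26%

Cumulative inflation factor: 1.073 × 1.046 × 1.032 × 1.076 ≈ 1.24630.
Nominal growth factor: 1.37414. Real growth factor = 1.37414 / 1.24630 ≈ 1.10258.
Total real return ≈ 10.2578%.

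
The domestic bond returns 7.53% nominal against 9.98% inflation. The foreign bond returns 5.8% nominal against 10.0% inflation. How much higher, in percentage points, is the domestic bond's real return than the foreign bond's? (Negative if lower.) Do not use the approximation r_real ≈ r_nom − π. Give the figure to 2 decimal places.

1.59

The domestic bond real return: 1.0753/1.0998 − 1 = -2.228%.
The foreign bond real return: 1.058/1.100 − 1 = -3.818%.
Difference: -2.228 − (-3.818) = 1.590 pp.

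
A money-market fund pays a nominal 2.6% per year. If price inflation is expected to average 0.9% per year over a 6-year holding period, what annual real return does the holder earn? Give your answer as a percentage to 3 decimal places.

1.685%

With constant rates the annual real return is the same each year: (1+2.6%)/(1+0.9%) − 1 = 0.01685.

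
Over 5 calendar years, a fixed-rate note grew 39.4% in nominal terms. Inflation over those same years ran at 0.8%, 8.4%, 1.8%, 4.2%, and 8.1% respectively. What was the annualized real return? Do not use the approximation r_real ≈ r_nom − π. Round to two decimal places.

Cumulative inflation factor: 1.008 × 1.084 × 1.018 × 1.042 × 1.081 ≈ 1.25294.
Nominal growth factor: 1.39400. Real growth factor = 1.39400 / 1.25294 ≈ 1.11258.
Annualized: 1.11258^(1/5) − 1 ≈ 0.02157.

2.16%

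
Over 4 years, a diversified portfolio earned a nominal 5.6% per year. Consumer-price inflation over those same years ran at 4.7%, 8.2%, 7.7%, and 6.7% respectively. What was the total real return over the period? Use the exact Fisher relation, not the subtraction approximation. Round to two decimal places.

-4.48%

Cumulative inflation factor: 1.047 × 1.082 × 1.077 × 1.067 ≈ 1.30183.
Nominal growth factor: 1.24353. Real growth factor = 1.24353 / 1.30183 ≈ 0.95522.
Total real return ≈ -4.4784%.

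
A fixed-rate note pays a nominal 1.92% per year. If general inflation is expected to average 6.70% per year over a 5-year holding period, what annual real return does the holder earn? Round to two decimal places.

With constant rates the annual real return is the same each year: (1+1.92%)/(1+6.70%) − 1 = -0.04480.

-4.48%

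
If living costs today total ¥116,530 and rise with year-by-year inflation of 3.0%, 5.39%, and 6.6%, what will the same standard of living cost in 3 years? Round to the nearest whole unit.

Cumulative price-level factor: 1.030 × 1.0539 × 1.066 = 1.157161122.
The nominal amount required is ¥116,530 scaled up by that factor.

¥134,844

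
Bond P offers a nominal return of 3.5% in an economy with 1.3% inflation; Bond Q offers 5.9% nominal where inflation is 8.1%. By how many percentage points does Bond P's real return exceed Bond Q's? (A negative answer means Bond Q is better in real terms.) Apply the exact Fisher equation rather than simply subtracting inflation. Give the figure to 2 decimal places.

Bond P real return: 1.035/1.013 − 1 = 2.172%.
Bond Q real return: 1.059/1.081 − 1 = -2.035%.
Difference: 2.172 − (-2.035) = 4.207 pp.

4.21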